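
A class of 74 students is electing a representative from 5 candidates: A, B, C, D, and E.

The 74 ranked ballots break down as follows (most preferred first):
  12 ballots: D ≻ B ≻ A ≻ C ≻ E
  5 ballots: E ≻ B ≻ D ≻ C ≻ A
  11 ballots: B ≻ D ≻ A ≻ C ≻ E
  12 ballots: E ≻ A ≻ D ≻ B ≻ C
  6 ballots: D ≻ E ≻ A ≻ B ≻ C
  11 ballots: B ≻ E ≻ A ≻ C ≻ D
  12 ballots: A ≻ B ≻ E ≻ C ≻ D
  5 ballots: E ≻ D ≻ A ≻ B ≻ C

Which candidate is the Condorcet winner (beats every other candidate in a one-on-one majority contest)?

B

B vs A: 39–35
B vs C: 74–0
B vs D: 39–35
B vs E: 46–28
B beats every other candidate.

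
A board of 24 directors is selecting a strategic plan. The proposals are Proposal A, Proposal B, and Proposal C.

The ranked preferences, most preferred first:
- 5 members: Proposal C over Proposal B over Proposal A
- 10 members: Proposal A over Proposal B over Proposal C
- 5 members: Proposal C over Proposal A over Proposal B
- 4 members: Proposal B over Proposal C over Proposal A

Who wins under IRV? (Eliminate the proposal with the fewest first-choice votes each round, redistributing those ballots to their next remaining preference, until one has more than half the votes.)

Round 1: Proposal A 10, Proposal B 4, Proposal C 10. Proposal B eliminated.
Round 2: Proposal A 10, Proposal C 14. Proposal C has a majority (≥13).

Proposal C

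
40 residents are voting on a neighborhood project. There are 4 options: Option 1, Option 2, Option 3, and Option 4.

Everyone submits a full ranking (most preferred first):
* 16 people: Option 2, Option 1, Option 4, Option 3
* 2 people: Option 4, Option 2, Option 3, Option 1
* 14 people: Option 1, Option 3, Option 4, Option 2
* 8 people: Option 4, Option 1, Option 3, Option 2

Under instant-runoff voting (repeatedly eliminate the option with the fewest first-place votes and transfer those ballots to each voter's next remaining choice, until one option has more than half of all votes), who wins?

Round 1: Option 1 14, Option 2 16, Option 3 0, Option 4 10. Option 3 eliminated.
Round 2: Option 1 14, Option 2 16, Option 4 10. Option 4 eliminated.
Round 3: Option 1 22, Option 2 18. Option 1 has a majority (≥21).

Option 1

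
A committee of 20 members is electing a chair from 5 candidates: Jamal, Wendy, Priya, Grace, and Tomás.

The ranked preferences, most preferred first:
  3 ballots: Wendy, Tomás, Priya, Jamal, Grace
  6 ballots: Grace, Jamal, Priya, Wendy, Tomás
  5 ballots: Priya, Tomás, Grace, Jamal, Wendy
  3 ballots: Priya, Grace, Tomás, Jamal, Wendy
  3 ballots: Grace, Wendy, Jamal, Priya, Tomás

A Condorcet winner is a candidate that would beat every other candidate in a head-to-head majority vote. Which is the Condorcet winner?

Priya vs Jamal: 11–9
Priya vs Wendy: 14–6
Priya vs Grace: 11–9
Priya vs Tomás: 17–3
Priya beats every other candidate.

Priya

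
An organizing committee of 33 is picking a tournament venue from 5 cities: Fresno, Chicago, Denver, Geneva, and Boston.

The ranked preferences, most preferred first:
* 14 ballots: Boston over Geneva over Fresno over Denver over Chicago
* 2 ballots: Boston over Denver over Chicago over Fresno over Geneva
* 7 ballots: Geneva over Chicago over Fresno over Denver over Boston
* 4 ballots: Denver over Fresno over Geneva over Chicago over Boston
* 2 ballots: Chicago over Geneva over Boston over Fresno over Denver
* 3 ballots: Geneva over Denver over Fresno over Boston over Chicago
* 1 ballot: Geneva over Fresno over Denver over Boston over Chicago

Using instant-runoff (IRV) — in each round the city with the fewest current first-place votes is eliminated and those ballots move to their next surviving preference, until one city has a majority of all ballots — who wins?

Round 1: Fresno 0, Chicago 2, Denver 4, Geneva 11, Boston 16. Fresno eliminated.
Round 2: Chicago 2, Denver 4, Geneva 11, Boston 16. Chicago eliminated.
Round 3: Denver 4, Geneva 13, Boston 16. Denver eliminated.
Round 4: Geneva 17, Boston 16. Geneva has a majority (≥17).

Geneva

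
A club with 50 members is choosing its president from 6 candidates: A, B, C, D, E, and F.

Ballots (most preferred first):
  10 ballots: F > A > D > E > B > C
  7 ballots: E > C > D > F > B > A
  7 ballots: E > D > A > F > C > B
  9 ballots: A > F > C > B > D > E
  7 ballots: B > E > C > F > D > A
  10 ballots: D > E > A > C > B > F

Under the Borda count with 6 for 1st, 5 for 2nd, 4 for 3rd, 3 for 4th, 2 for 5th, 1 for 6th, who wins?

A: 10×5 + 7×1 + 7×4 + 9×6 + 7×1 + 10×4 = 186
B: 10×2 + 7×2 + 7×1 + 9×3 + 7×6 + 10×2 = 130
C: 10×1 + 7×5 + 7×2 + 9×4 + 7×4 + 10×3 = 153
D: 10×4 + 7×4 + 7×5 + 9×2 + 7×2 + 10×6 = 195
E: 10×3 + 7×6 + 7×6 + 9×1 + 7×5 + 10×5 = 208
F: 10×6 + 7×3 + 7×3 + 9×5 + 7×3 + 10×1 = 178

E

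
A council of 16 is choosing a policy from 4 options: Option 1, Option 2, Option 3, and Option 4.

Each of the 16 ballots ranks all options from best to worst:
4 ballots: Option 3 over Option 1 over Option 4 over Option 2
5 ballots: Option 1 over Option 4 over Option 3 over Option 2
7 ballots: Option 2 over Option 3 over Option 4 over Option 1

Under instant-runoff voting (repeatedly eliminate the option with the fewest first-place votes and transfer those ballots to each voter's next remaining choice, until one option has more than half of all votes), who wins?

Option 1

Round 1: Option 1 5, Option 2 7, Option 3 4, Option 4 0. Option 4 eliminated.
Round 2: Option 1 5, Option 2 7, Option 3 4. Option 3 eliminated.
Round 3: Option 1 9, Option 2 7. Option 1 has a majority (≥9).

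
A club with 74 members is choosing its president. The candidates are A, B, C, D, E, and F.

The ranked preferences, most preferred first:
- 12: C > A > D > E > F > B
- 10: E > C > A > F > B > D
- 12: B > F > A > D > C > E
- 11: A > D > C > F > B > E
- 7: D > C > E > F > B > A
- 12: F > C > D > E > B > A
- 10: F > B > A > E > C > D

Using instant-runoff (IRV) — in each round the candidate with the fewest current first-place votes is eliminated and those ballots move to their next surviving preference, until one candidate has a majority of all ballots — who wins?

C

Round 1: A 11, B 12, C 12, D 7, E 10, F 22. D eliminated.
Round 2: A 11, B 12, C 19, E 10, F 22. E eliminated.
Round 3: A 11, B 12, C 29, F 22. A eliminated.
Round 4: B 12, C 40, F 22. C has a majority (≥38).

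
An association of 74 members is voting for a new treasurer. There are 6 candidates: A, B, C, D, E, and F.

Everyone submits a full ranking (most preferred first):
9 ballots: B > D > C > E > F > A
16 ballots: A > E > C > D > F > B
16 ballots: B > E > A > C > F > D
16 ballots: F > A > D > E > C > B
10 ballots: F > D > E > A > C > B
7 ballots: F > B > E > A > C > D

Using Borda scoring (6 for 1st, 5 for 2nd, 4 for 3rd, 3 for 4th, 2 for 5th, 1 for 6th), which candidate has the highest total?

E

A: 9×1 + 16×6 + 16×4 + 16×5 + 10×3 + 7×3 = 300
B: 9×6 + 16×1 + 16×6 + 16×1 + 10×1 + 7×5 = 227
C: 9×4 + 16×4 + 16×3 + 16×2 + 10×2 + 7×2 = 214
D: 9×5 + 16×3 + 16×1 + 16×4 + 10×5 + 7×1 = 230
E: 9×3 + 16×5 + 16×5 + 16×3 + 10×4 + 7×4 = 303
F: 9×2 + 16×2 + 16×2 + 16×6 + 10×6 + 7×6 = 280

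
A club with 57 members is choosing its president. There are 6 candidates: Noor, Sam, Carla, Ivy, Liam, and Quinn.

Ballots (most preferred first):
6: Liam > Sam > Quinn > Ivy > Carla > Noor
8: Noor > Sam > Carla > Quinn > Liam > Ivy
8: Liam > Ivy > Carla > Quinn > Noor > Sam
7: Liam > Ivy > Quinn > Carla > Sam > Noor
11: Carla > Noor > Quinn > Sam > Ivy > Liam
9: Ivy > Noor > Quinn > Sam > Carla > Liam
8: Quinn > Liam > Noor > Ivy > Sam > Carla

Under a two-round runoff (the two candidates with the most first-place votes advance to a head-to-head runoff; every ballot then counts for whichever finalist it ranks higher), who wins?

Round 1 first-place votes: Noor 8, Sam 0, Carla 11, Ivy 9, Liam 21, Quinn 8. Liam and Carla advance.
Runoff: Liam is ranked above Carla on 29 ballots, Carla above Liam on 28.

Liam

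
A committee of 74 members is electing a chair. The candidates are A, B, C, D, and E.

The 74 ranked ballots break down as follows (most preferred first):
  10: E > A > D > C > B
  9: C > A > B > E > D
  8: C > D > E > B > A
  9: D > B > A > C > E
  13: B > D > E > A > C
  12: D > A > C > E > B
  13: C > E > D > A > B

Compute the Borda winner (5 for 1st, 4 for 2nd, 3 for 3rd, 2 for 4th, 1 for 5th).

A: 10×4 + 9×4 + 8×1 + 9×3 + 13×2 + 12×4 + 13×2 = 211
B: 10×1 + 9×3 + 8×2 + 9×4 + 13×5 + 12×1 + 13×1 = 179
C: 10×2 + 9×5 + 8×5 + 9×2 + 13×1 + 12×3 + 13×5 = 237
D: 10×3 + 9×1 + 8×4 + 9×5 + 13×4 + 12×5 + 13×3 = 267
E: 10×5 + 9×2 + 8×3 + 9×1 + 13×3 + 12×2 + 13×4 = 216

D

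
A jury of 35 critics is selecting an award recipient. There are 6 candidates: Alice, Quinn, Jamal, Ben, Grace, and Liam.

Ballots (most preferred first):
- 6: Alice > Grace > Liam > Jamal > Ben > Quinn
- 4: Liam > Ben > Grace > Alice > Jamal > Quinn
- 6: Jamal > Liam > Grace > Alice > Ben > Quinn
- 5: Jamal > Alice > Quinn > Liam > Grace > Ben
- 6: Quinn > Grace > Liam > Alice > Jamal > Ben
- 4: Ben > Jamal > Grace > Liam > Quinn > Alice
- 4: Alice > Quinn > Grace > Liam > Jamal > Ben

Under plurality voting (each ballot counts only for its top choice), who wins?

First-place votes: Alice 10, Quinn 6, Jamal 11, Ben 4, Grace 0, Liam 4.

Jamal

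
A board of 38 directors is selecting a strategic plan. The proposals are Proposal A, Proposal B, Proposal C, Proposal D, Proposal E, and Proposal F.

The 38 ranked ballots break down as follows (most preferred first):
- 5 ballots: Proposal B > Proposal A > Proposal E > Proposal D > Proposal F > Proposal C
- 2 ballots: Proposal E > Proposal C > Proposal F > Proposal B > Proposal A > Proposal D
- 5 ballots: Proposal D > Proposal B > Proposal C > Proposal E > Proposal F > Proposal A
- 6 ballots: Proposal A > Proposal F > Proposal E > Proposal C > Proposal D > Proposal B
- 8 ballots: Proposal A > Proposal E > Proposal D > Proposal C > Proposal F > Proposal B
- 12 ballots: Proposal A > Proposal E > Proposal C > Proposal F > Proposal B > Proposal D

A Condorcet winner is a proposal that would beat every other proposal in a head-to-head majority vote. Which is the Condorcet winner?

Proposal A vs Proposal B: 26–12
Proposal A vs Proposal C: 31–7
Proposal A vs Proposal D: 33–5
Proposal A vs Proposal E: 31–7
Proposal A vs Proposal F: 31–7
Proposal A beats every other proposal.

Proposal A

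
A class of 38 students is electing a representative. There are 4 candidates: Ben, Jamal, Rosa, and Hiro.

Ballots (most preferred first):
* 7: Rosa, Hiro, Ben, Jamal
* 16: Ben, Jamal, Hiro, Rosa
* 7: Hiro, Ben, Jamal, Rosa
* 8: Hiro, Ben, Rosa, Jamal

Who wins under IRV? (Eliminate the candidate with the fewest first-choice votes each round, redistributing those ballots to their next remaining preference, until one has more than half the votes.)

Round 1: Ben 16, Jamal 0, Rosa 7, Hiro 15. Jamal eliminated.
Round 2: Ben 16, Rosa 7, Hiro 15. Rosa eliminated.
Round 3: Ben 16, Hiro 22. Hiro has a majority (≥20).

Hiro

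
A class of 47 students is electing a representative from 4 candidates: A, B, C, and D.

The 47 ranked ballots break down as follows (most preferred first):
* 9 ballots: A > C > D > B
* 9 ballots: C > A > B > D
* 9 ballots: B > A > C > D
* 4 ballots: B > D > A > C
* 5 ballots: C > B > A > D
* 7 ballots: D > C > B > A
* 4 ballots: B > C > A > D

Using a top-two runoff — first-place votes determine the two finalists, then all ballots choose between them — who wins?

Round 1 first-place votes: A 9, B 17, C 14, D 7. B and C advance.
Runoff: B is ranked above C on 17 ballots, C above B on 30.

C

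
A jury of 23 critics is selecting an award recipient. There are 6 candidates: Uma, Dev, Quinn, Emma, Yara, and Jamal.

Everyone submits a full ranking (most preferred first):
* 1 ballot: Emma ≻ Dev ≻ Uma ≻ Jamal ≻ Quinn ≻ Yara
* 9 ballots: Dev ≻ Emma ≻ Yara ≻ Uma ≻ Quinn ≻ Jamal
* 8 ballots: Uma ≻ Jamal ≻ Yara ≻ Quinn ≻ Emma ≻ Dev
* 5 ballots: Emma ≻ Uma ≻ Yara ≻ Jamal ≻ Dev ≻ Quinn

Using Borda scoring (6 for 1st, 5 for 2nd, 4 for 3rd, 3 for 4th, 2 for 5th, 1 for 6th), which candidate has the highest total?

Uma

Uma: 1×4 + 9×3 + 8×6 + 5×5 = 104
Dev: 1×5 + 9×6 + 8×1 + 5×2 = 77
Quinn: 1×2 + 9×2 + 8×3 + 5×1 = 49
Emma: 1×6 + 9×5 + 8×2 + 5×6 = 97
Yara: 1×1 + 9×4 + 8×4 + 5×4 = 89
Jamal: 1×3 + 9×1 + 8×5 + 5×3 = 67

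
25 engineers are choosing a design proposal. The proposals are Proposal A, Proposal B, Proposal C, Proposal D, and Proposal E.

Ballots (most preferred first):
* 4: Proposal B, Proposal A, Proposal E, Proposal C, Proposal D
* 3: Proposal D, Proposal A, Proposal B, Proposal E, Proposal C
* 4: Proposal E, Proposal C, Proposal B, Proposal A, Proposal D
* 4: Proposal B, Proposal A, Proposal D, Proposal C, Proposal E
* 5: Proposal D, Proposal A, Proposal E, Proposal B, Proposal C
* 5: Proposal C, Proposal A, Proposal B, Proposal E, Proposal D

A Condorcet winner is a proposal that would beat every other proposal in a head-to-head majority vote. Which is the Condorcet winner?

Proposal A vs Proposal B: 13–12
Proposal A vs Proposal C: 16–9
Proposal A vs Proposal D: 17–8
Proposal A vs Proposal E: 21–4
Proposal A beats every other proposal.

Proposal A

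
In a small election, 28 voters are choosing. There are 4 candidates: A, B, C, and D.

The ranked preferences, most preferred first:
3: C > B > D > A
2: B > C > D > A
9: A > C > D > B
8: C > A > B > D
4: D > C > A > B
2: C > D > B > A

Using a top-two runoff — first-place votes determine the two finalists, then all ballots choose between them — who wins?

Round 1 first-place votes: A 9, B 2, C 13, D 4. C and A advance.
Runoff: C is ranked above A on 19 ballots, A above C on 9.

C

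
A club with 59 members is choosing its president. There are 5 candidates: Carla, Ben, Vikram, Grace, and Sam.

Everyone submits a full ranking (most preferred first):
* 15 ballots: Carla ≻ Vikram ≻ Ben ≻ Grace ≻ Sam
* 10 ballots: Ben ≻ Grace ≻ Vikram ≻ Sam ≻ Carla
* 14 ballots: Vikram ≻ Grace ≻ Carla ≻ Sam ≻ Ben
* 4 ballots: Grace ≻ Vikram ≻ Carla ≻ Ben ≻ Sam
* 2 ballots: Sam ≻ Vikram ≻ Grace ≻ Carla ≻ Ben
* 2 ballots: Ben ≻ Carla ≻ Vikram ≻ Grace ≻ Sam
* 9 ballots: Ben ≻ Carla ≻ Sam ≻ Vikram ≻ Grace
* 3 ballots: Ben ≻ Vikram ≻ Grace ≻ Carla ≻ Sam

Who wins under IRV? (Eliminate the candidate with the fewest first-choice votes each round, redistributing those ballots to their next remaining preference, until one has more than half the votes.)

Round 1: Carla 15, Ben 24, Vikram 14, Grace 4, Sam 2. Sam eliminated.
Round 2: Carla 15, Ben 24, Vikram 16, Grace 4. Grace eliminated.
Round 3: Carla 15, Ben 24, Vikram 20. Carla eliminated.
Round 4: Ben 24, Vikram 35. Vikram has a majority (≥30).

Vikram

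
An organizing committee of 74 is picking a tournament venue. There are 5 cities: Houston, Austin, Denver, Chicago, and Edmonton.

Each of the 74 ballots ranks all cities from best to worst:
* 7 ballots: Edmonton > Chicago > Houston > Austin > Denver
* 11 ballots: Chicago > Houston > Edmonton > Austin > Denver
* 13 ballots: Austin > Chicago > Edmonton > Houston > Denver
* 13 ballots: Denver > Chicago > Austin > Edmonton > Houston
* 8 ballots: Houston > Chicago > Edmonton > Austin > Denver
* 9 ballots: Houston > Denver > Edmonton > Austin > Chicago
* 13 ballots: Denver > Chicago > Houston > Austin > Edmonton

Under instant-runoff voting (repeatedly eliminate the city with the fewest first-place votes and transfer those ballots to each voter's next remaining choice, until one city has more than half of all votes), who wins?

Round 1: Houston 17, Austin 13, Denver 26, Chicago 11, Edmonton 7. Edmonton eliminated.
Round 2: Houston 17, Austin 13, Denver 26, Chicago 18. Austin eliminated.
Round 3: Houston 17, Denver 26, Chicago 31. Houston eliminated.
Round 4: Denver 35, Chicago 39. Chicago has a majority (≥38).

Chicago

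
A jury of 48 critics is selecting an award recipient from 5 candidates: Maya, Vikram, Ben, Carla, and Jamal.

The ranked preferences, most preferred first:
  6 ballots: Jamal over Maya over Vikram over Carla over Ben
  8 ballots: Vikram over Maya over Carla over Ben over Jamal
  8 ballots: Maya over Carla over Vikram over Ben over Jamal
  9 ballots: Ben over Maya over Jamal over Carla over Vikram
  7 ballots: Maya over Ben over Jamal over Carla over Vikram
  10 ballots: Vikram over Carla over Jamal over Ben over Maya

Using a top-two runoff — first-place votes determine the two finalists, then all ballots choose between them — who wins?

Round 1 first-place votes: Maya 15, Vikram 18, Ben 9, Carla 0, Jamal 6. Vikram and Maya advance.
Runoff: Vikram is ranked above Maya on 18 ballots, Maya above Vikram on 30.

Maya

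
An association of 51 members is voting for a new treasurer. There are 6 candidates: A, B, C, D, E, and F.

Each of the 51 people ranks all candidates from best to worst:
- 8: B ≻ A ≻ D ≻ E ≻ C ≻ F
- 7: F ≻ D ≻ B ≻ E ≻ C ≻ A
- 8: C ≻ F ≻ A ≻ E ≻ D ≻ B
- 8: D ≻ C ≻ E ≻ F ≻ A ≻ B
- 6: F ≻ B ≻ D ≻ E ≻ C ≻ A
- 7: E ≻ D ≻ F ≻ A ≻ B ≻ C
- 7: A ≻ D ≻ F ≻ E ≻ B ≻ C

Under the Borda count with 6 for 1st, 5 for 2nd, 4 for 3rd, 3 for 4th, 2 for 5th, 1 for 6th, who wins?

D

A: 8×5 + 7×1 + 8×4 + 8×2 + 6×1 + 7×3 + 7×6 = 164
B: 8×6 + 7×4 + 8×1 + 8×1 + 6×5 + 7×2 + 7×2 = 150
C: 8×2 + 7×2 + 8×6 + 8×5 + 6×2 + 7×1 + 7×1 = 144
D: 8×4 + 7×5 + 8×2 + 8×6 + 6×4 + 7×5 + 7×5 = 225
E: 8×3 + 7×3 + 8×3 + 8×4 + 6×3 + 7×6 + 7×3 = 182
F: 8×1 + 7×6 + 8×5 + 8×3 + 6×6 + 7×4 + 7×4 = 206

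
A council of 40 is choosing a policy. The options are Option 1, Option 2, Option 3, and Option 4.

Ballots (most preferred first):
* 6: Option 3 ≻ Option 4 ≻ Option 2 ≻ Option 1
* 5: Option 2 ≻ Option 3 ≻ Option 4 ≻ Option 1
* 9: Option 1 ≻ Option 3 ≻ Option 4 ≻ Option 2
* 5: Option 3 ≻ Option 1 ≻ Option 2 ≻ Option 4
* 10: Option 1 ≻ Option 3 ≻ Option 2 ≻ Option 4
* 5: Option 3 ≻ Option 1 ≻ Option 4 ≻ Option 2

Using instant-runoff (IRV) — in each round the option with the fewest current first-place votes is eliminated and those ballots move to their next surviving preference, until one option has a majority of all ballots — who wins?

Round 1: Option 1 19, Option 2 5, Option 3 16, Option 4 0. Option 4 eliminated.
Round 2: Option 1 19, Option 2 5, Option 3 16. Option 2 eliminated.
Round 3: Option 1 19, Option 3 21. Option 3 has a majority (≥21).

Option 3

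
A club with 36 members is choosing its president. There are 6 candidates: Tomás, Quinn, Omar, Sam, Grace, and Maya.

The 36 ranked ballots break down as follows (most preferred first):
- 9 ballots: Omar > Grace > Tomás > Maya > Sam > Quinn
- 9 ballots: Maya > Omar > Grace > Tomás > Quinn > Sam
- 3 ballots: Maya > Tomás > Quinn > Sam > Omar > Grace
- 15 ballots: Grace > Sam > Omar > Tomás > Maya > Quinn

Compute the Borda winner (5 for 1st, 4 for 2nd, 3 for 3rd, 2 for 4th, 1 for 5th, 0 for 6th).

Grace

Tomás: 9×3 + 9×2 + 3×4 + 15×2 = 87
Quinn: 9×0 + 9×1 + 3×3 + 15×0 = 18
Omar: 9×5 + 9×4 + 3×1 + 15×3 = 129
Sam: 9×1 + 9×0 + 3×2 + 15×4 = 75
Grace: 9×4 + 9×3 + 3×0 + 15×5 = 138
Maya: 9×2 + 9×5 + 3×5 + 15×1 = 93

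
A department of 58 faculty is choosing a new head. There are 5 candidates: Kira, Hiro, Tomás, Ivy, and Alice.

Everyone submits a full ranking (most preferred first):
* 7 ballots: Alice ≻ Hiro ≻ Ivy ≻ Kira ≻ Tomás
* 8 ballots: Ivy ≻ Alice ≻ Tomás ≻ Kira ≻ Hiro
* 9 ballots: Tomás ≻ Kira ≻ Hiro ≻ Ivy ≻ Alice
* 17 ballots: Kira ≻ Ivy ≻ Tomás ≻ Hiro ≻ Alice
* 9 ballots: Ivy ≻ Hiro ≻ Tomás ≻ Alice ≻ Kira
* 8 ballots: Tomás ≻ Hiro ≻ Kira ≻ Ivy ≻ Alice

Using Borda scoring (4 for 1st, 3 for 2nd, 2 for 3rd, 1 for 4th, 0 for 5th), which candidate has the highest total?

Ivy

Kira: 7×1 + 8×1 + 9×3 + 17×4 + 9×0 + 8×2 = 126
Hiro: 7×3 + 8×0 + 9×2 + 17×1 + 9×3 + 8×3 = 107
Tomás: 7×0 + 8×2 + 9×4 + 17×2 + 9×2 + 8×4 = 136
Ivy: 7×2 + 8×4 + 9×1 + 17×3 + 9×4 + 8×1 = 150
Alice: 7×4 + 8×3 + 9×0 + 17×0 + 9×1 + 8×0 = 61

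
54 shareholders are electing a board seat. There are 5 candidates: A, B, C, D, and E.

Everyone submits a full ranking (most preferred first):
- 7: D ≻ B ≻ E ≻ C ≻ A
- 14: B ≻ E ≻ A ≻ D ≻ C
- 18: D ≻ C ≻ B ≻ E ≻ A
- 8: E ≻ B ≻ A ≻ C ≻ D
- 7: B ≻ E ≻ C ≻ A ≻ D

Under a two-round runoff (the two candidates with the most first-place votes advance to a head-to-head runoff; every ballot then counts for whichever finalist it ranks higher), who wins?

Round 1 first-place votes: A 0, B 21, C 0, D 25, E 8. D and B advance.
Runoff: D is ranked above B on 25 ballots, B above D on 29.

B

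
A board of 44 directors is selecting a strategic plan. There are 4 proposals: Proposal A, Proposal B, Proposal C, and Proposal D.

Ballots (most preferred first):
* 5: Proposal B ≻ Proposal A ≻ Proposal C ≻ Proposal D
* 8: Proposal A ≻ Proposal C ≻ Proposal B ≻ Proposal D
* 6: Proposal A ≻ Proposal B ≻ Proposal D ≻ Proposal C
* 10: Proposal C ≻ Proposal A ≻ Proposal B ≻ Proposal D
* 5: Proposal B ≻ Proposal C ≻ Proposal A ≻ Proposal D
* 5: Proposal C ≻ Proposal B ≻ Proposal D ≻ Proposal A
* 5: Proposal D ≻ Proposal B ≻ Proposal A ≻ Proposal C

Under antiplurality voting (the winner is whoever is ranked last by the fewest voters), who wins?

Proposal B

Last-place votes: Proposal A 5, Proposal B 0, Proposal C 11, Proposal D 28.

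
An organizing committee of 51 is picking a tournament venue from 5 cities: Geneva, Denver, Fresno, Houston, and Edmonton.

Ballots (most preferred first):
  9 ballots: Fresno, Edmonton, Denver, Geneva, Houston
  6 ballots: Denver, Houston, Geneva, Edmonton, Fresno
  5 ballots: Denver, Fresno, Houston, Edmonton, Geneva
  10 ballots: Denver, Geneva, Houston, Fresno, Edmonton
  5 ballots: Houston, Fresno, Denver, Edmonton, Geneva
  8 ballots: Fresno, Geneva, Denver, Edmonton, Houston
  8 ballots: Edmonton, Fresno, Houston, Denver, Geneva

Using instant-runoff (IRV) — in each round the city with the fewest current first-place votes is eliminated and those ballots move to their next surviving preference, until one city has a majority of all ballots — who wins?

Fresno

Round 1: Geneva 0, Denver 21, Fresno 17, Houston 5, Edmonton 8. Geneva eliminated.
Round 2: Denver 21, Fresno 17, Houston 5, Edmonton 8. Houston eliminated.
Round 3: Denver 21, Fresno 22, Edmonton 8. Edmonton eliminated.
Round 4: Denver 21, Fresno 30. Fresno has a majority (≥26).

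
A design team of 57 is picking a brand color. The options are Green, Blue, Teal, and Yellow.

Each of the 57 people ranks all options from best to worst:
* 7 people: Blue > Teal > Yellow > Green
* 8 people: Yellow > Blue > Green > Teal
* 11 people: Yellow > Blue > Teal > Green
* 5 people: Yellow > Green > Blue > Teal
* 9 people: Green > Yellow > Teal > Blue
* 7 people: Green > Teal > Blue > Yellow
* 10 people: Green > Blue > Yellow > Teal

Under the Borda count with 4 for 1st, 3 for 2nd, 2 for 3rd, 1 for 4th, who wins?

Green: 7×1 + 8×2 + 11×1 + 5×3 + 9×4 + 7×4 + 10×4 = 153
Blue: 7×4 + 8×3 + 11×3 + 5×2 + 9×1 + 7×2 + 10×3 = 148
Teal: 7×3 + 8×1 + 11×2 + 5×1 + 9×2 + 7×3 + 10×1 = 105
Yellow: 7×2 + 8×4 + 11×4 + 5×4 + 9×3 + 7×1 + 10×2 = 164

Yellow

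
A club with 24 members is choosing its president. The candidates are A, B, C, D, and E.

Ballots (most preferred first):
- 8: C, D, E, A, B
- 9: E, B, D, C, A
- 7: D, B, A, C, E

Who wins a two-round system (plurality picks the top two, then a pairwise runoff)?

Round 1 first-place votes: A 0, B 0, C 8, D 7, E 9. E and C advance.
Runoff: E is ranked above C on 9 ballots, C above E on 15.

C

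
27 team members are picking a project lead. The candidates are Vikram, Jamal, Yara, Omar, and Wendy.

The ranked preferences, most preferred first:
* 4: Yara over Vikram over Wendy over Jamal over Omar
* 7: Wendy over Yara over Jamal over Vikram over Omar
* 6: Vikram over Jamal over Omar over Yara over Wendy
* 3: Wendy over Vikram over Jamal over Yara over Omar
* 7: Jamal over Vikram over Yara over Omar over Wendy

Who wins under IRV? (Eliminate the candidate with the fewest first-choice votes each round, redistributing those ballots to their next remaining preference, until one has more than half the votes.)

Round 1: Vikram 6, Jamal 7, Yara 4, Omar 0, Wendy 10. Omar eliminated.
Round 2: Vikram 6, Jamal 7, Yara 4, Wendy 10. Yara eliminated.
Round 3: Vikram 10, Jamal 7, Wendy 10. Jamal eliminated.
Round 4: Vikram 17, Wendy 10. Vikram has a majority (≥14).

Vikram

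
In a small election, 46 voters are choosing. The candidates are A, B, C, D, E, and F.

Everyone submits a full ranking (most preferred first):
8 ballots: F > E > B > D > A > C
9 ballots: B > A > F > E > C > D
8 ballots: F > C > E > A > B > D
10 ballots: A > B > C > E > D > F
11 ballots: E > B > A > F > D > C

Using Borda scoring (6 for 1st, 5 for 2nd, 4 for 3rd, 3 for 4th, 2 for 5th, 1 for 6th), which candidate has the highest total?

B

A: 8×2 + 9×5 + 8×3 + 10×6 + 11×4 = 189
B: 8×4 + 9×6 + 8×2 + 10×5 + 11×5 = 207
C: 8×1 + 9×2 + 8×5 + 10×4 + 11×1 = 117
D: 8×3 + 9×1 + 8×1 + 10×2 + 11×2 = 83
E: 8×5 + 9×3 + 8×4 + 10×3 + 11×6 = 195
F: 8×6 + 9×4 + 8×6 + 10×1 + 11×3 = 175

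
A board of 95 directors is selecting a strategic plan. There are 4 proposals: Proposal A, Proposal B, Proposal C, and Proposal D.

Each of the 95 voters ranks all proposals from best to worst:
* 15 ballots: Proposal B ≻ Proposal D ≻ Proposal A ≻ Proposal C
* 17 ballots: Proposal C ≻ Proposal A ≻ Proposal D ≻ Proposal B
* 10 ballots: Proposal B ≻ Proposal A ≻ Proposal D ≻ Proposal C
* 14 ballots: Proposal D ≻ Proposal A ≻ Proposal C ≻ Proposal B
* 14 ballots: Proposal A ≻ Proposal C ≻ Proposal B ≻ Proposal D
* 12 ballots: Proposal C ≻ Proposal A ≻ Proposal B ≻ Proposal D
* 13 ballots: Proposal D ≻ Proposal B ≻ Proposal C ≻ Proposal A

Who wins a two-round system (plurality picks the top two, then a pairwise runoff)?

Round 1 first-place votes: Proposal A 14, Proposal B 25, Proposal C 29, Proposal D 27. Proposal C and Proposal D advance.
Runoff: Proposal C is ranked above Proposal D on 43 ballots, Proposal D above Proposal C on 52.

Proposal D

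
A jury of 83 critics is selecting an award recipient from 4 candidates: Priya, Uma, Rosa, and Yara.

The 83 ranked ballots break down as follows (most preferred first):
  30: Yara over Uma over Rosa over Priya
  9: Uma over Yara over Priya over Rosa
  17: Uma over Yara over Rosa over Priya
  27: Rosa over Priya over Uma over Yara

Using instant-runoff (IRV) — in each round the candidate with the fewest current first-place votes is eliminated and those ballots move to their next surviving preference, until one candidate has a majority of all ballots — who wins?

Yara

Round 1: Priya 0, Uma 26, Rosa 27, Yara 30. Priya eliminated.
Round 2: Uma 26, Rosa 27, Yara 30. Uma eliminated.
Round 3: Rosa 27, Yara 56. Yara has a majority (≥42).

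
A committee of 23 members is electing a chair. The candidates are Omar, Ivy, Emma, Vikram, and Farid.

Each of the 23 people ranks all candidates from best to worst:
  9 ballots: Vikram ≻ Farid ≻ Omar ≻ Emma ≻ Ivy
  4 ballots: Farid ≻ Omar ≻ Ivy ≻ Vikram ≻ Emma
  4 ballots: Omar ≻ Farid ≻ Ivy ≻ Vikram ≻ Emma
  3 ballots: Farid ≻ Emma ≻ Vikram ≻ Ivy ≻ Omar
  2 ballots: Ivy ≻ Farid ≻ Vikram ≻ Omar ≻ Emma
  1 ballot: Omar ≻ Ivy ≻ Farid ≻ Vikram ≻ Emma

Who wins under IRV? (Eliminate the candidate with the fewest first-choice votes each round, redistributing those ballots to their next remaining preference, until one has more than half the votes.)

Round 1: Omar 5, Ivy 2, Emma 0, Vikram 9, Farid 7. Emma eliminated.
Round 2: Omar 5, Ivy 2, Vikram 9, Farid 7. Ivy eliminated.
Round 3: Omar 5, Vikram 9, Farid 9. Omar eliminated.
Round 4: Vikram 9, Farid 14. Farid has a majority (≥12).

Farid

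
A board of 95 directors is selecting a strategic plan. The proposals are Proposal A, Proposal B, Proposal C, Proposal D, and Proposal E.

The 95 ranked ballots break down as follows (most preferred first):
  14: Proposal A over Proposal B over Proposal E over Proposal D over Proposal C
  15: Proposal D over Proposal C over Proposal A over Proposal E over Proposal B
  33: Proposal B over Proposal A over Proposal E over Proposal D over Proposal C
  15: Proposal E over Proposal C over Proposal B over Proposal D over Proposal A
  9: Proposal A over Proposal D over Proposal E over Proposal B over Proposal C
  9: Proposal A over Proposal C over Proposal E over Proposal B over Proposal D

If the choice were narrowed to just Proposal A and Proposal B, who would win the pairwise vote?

Proposal B

Proposal A is ranked above Proposal B on 47 ballots; Proposal B above Proposal A on 48.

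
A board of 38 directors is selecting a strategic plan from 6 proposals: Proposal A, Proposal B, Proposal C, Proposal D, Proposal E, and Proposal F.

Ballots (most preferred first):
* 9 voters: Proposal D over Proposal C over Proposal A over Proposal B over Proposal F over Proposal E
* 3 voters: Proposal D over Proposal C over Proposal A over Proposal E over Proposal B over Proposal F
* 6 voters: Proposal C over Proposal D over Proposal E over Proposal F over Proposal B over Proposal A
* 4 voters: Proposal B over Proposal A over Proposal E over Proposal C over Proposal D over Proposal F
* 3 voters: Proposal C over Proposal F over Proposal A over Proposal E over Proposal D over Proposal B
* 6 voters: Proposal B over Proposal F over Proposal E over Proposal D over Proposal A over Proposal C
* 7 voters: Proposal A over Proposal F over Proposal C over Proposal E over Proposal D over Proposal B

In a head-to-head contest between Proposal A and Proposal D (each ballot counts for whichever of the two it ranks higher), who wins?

Proposal D

Proposal A is ranked above Proposal D on 14 ballots; Proposal D above Proposal A on 24.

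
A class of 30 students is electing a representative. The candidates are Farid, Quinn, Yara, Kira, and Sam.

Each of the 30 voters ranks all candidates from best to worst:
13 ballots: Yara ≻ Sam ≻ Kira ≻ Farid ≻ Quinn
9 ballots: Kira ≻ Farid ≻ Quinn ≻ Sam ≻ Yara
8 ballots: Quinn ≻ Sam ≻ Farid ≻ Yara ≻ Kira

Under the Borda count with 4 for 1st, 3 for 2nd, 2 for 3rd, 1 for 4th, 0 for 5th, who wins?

Sam

Farid: 13×1 + 9×3 + 8×2 = 56
Quinn: 13×0 + 9×2 + 8×4 = 50
Yara: 13×4 + 9×0 + 8×1 = 60
Kira: 13×2 + 9×4 + 8×0 = 62
Sam: 13×3 + 9×1 + 8×3 = 72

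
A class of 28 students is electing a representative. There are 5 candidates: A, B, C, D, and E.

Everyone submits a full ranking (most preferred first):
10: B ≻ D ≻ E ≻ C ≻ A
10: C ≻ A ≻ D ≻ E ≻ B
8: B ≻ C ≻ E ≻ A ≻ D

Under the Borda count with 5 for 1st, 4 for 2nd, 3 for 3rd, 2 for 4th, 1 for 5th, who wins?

C

A: 10×1 + 10×4 + 8×2 = 66
B: 10×5 + 10×1 + 8×5 = 100
C: 10×2 + 10×5 + 8×4 = 102
D: 10×4 + 10×3 + 8×1 = 78
E: 10×3 + 10×2 + 8×3 = 74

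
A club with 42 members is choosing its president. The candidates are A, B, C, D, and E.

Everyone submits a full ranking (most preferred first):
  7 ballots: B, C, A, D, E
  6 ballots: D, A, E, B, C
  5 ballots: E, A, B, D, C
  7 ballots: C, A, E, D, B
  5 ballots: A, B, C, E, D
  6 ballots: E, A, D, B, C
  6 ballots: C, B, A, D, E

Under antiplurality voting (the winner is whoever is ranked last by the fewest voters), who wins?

A

Last-place votes: A 0, B 7, C 17, D 5, E 13.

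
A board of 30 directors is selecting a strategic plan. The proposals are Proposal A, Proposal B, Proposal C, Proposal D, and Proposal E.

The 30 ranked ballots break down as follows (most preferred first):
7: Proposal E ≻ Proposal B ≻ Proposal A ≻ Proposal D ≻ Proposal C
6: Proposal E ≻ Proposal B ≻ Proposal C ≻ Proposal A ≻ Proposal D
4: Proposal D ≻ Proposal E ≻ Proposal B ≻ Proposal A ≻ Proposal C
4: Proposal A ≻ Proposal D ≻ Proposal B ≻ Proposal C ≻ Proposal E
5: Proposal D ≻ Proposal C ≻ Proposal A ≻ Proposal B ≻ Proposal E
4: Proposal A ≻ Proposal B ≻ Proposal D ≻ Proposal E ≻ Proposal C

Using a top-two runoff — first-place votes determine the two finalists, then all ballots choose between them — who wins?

Proposal D

Round 1 first-place votes: Proposal A 8, Proposal B 0, Proposal C 0, Proposal D 9, Proposal E 13. Proposal E and Proposal D advance.
Runoff: Proposal E is ranked above Proposal D on 13 ballots, Proposal D above Proposal E on 17.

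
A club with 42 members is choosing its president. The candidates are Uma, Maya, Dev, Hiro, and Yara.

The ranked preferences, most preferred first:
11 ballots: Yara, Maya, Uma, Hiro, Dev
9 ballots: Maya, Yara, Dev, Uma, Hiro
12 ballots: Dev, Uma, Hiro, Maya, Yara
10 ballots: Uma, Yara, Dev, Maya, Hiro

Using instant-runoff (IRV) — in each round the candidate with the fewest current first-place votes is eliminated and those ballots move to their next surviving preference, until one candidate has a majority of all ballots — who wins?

Round 1: Uma 10, Maya 9, Dev 12, Hiro 0, Yara 11. Hiro eliminated.
Round 2: Uma 10, Maya 9, Dev 12, Yara 11. Maya eliminated.
Round 3: Uma 10, Dev 12, Yara 20. Uma eliminated.
Round 4: Dev 12, Yara 30. Yara has a majority (≥22).

Yara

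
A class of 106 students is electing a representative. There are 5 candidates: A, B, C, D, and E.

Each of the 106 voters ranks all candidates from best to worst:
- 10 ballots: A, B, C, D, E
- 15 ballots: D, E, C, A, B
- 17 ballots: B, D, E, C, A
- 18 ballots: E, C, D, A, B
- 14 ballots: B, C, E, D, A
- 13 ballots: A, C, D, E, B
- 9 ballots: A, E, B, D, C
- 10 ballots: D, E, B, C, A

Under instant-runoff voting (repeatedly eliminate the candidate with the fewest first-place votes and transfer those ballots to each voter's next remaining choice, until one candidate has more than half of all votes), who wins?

Round 1: A 32, B 31, C 0, D 25, E 18. C eliminated.
Round 2: A 32, B 31, D 25, E 18. E eliminated.
Round 3: A 32, B 31, D 43. B eliminated.
Round 4: A 32, D 74. D has a majority (≥54).

D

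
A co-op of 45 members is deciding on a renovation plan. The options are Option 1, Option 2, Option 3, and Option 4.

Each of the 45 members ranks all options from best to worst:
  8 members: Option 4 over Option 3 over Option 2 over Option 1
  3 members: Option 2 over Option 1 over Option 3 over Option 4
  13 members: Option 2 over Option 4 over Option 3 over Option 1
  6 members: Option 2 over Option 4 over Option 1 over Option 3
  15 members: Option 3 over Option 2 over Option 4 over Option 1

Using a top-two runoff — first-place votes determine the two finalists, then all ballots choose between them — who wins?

Round 1 first-place votes: Option 1 0, Option 2 22, Option 3 15, Option 4 8. Option 2 and Option 3 advance.
Runoff: Option 2 is ranked above Option 3 on 22 ballots, Option 3 above Option 2 on 23.

Option 3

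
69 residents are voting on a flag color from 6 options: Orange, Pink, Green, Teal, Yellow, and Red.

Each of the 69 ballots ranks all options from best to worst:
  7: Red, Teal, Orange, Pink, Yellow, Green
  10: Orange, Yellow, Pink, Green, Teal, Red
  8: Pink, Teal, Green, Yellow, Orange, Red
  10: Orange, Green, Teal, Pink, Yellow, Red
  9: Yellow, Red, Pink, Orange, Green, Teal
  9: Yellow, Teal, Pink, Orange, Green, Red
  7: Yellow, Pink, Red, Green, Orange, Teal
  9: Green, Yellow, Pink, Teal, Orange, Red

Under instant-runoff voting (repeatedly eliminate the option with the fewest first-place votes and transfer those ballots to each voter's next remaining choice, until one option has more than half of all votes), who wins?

Round 1: Orange 20, Pink 8, Green 9, Teal 0, Yellow 25, Red 7. Teal eliminated.
Round 2: Orange 20, Pink 8, Green 9, Yellow 25, Red 7. Red eliminated.
Round 3: Orange 27, Pink 8, Green 9, Yellow 25. Pink eliminated.
Round 4: Orange 27, Green 17, Yellow 25. Green eliminated.
Round 5: Orange 27, Yellow 42. Yellow has a majority (≥35).

Yellow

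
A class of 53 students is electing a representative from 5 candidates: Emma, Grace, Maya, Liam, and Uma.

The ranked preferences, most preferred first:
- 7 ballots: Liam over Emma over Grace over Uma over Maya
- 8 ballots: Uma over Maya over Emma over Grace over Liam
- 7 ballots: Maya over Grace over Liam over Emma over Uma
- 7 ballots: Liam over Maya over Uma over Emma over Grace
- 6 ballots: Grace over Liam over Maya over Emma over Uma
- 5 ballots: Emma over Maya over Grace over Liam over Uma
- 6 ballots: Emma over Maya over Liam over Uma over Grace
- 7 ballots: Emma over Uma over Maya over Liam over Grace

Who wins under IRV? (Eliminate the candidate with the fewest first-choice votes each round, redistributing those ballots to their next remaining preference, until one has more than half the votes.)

Liam

Round 1: Emma 18, Grace 6, Maya 7, Liam 14, Uma 8. Grace eliminated.
Round 2: Emma 18, Maya 7, Liam 20, Uma 8. Maya eliminated.
Round 3: Emma 18, Liam 27, Uma 8. Liam has a majority (≥27).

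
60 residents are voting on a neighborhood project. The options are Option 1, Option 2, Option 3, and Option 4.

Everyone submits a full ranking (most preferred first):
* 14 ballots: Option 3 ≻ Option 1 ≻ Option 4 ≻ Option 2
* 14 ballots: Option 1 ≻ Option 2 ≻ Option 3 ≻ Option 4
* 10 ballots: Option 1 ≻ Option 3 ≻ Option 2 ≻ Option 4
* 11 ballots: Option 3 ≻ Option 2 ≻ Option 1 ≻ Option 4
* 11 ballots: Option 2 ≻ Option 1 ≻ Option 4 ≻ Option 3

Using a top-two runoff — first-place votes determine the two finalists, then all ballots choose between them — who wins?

Round 1 first-place votes: Option 1 24, Option 2 11, Option 3 25, Option 4 0. Option 3 and Option 1 advance.
Runoff: Option 3 is ranked above Option 1 on 25 ballots, Option 1 above Option 3 on 35.

Option 1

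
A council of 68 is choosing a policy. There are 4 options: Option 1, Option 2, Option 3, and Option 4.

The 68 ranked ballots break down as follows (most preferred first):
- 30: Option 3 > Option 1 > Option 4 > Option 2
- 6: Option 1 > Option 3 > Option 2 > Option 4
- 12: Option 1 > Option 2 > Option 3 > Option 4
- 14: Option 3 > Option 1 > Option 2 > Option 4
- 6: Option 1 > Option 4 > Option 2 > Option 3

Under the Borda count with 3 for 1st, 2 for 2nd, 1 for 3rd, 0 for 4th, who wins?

Option 1

Option 1: 30×2 + 6×3 + 12×3 + 14×2 + 6×3 = 160
Option 2: 30×0 + 6×1 + 12×2 + 14×1 + 6×1 = 50
Option 3: 30×3 + 6×2 + 12×1 + 14×3 + 6×0 = 156
Option 4: 30×1 + 6×0 + 12×0 + 14×0 + 6×2 = 42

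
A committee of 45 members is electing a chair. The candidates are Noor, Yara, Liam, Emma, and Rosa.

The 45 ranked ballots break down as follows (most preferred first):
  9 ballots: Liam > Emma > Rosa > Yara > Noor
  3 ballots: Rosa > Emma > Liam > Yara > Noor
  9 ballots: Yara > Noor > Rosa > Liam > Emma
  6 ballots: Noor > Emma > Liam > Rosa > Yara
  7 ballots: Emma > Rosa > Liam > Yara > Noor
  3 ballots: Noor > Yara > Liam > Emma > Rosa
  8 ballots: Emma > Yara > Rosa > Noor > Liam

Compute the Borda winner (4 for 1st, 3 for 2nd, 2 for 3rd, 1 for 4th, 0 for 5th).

Noor: 9×0 + 3×0 + 9×3 + 6×4 + 7×0 + 3×4 + 8×1 = 71
Yara: 9×1 + 3×1 + 9×4 + 6×0 + 7×1 + 3×3 + 8×3 = 88
Liam: 9×4 + 3×2 + 9×1 + 6×2 + 7×2 + 3×2 + 8×0 = 83
Emma: 9×3 + 3×3 + 9×0 + 6×3 + 7×4 + 3×1 + 8×4 = 117
Rosa: 9×2 + 3×4 + 9×2 + 6×1 + 7×3 + 3×0 + 8×2 = 91

Emma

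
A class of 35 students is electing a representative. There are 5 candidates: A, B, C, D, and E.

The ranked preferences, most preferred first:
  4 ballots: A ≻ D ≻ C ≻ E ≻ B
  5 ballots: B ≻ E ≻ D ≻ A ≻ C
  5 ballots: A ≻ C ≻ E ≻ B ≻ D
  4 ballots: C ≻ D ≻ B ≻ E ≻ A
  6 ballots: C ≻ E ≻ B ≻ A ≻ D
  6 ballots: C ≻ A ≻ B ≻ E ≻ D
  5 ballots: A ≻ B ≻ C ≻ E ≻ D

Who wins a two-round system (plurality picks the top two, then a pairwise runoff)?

A

Round 1 first-place votes: A 14, B 5, C 16, D 0, E 0. C and A advance.
Runoff: C is ranked above A on 16 ballots, A above C on 19.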